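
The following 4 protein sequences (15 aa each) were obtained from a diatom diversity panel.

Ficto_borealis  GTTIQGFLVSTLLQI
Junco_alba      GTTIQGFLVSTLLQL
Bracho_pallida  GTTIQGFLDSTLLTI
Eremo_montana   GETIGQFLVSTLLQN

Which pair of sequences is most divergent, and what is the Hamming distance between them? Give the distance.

6

Pairwise Hamming distances:
  Ficto_borealis vs Junco_alba: 1
  Ficto_borealis vs Bracho_pallida: 2
  Ficto_borealis vs Eremo_montana: 4
  Junco_alba vs Bracho_pallida: 3
  Junco_alba vs Eremo_montana: 4
  Bracho_pallida vs Eremo_montana: 6
The largest is 6, between Bracho_pallida and Eremo_montana.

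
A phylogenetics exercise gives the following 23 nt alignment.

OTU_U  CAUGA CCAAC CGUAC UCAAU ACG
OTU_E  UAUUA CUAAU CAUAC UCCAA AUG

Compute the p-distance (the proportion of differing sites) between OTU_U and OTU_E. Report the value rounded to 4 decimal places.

0.3478

Mismatches occur at site 1 (C→U), site 4 (G→U), site 7 (C→U), site 10 (C→U), site 12 (G→A), site 18 (A→C), site 20 (U→A), site 22 (C→U).
There are 8 differences over 23 sites, so p = 8/23 = 0.3478.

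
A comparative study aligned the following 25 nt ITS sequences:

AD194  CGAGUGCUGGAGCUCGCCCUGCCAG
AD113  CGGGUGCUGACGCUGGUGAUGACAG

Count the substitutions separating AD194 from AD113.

The sequences differ at positions 3 (A/G), 10 (G/A), 11 (A/C), 15 (C/G), 17 (C/U), 18 (C/G), 19 (C/A), 22 (C/A).
That gives 8 mismatches out of 25 aligned sites, so the Hamming distance is 8.

8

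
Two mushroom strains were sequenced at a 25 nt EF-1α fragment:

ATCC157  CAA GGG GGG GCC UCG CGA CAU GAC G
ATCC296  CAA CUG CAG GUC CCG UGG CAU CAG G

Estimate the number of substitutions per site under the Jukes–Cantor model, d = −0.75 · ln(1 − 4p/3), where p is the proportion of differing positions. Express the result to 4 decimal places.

0.5716

The sequences differ at positions 4 (G/C), 5 (G/U), 7 (G/C), 8 (G/A), 11 (C/U), 13 (U/C), 16 (C/U), 18 (A/G), 22 (G/C), 24 (C/G).
p = 10/25 = 0.400000.
d = −0.75 · ln(1 − (4/3)·0.400000) = −0.75 · ln(0.466667) = −0.75 · (-0.762139) = 0.5716.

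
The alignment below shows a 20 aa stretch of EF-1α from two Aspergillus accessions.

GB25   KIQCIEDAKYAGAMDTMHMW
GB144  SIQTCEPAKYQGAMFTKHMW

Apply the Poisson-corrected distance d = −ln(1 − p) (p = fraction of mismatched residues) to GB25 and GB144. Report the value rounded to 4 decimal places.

Differing sites — 1:K/S; 4:C/T; 5:I/C; 7:D/P; 11:A/Q; 15:D/F; 17:M/K.
p = 7/20 = 0.350000.
d = −ln(1 − 0.350000) = −ln(0.650000) = 0.4308.

0.4308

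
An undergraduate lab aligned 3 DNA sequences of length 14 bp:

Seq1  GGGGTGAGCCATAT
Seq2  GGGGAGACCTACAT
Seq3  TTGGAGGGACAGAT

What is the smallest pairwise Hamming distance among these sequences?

Pairwise Hamming distances:
  Seq1 vs Seq2: 4
  Seq1 vs Seq3: 6
  Seq2 vs Seq3: 7
The smallest is 4, between Seq1 and Seq2.

4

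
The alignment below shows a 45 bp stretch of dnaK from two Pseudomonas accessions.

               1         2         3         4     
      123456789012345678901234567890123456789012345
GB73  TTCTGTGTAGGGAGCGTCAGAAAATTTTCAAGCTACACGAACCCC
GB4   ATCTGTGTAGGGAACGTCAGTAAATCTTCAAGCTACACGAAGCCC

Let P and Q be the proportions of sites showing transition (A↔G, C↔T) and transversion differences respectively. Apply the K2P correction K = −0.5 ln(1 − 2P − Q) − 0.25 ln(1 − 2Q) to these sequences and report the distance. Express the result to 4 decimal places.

0.1203

Differing sites — 1:T/A (Tv); 14:G/A (Ti); 21:A/T (Tv); 26:T/C (Ti); 42:C/G (Tv).
Of the 5 differences, 2 transitions and 3 transversions over 45 sites: P = 2/45 = 0.044444, Q = 3/45 = 0.066667.
d = −0.5·ln(0.844445) − 0.25·ln(0.866666) = −0.5·(-0.169076) − 0.25·(-0.143102) = 0.1203.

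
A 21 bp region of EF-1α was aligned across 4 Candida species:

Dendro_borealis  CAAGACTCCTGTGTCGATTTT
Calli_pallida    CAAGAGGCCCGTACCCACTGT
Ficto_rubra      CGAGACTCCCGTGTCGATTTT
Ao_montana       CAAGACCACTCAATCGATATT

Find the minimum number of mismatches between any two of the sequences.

Pairwise Hamming distances:
  Dendro_borealis vs Calli_pallida: 8
  Dendro_borealis vs Ficto_rubra: 2
  Dendro_borealis vs Ao_montana: 6
  Calli_pallida vs Ficto_rubra: 8
  Calli_pallida vs Ao_montana: 11
  Ficto_rubra vs Ao_montana: 8
The smallest is 2, between Dendro_borealis and Ficto_rubra.

2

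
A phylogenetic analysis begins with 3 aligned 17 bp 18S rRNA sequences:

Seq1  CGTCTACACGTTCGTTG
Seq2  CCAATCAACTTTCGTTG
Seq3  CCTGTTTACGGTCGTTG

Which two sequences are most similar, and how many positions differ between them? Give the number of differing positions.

5

Pairwise Hamming distances:
  Seq1 vs Seq2: 6
  Seq1 vs Seq3: 5
  Seq2 vs Seq3: 6
The smallest is 5, between Seq1 and Seq3.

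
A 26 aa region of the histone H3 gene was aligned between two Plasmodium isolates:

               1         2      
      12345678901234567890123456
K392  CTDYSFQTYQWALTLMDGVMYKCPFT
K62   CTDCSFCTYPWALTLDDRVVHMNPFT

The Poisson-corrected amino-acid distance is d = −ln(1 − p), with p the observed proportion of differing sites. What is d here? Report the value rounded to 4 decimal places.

Differing sites — 4:Y/C; 7:Q/C; 10:Q/P; 16:M/D; 18:G/R; 20:M/V; 21:Y/H; 22:K/M; 23:C/N.
p = 9/26 = 0.346154.
d = −ln(1 − 0.346154) = −ln(0.653846) = 0.4249.

0.4249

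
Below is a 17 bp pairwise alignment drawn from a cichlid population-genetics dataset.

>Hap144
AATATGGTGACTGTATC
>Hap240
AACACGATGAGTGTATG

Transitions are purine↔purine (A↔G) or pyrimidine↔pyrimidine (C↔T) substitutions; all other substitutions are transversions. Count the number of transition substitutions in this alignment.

3

The sequences differ at positions 3 (T/C, transition), 5 (T/C, transition), 7 (G/A, transition), 11 (C/G, transversion), 17 (C/G, transversion).
Of the 5 differences, 3 transitions and 2 transversions, so the answer is 3.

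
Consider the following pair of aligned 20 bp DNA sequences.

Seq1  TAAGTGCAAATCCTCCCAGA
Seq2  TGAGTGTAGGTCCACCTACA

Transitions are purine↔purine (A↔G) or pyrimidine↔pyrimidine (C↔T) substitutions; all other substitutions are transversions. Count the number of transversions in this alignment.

2

Differing sites — 2:A/G (Ti); 7:C/T (Ti); 9:A/G (Ti); 10:A/G (Ti); 14:T/A (Tv); 17:C/T (Ti); 19:G/C (Tv).
Of the 7 differences, 5 transitions and 2 transversions, so the answer is 2.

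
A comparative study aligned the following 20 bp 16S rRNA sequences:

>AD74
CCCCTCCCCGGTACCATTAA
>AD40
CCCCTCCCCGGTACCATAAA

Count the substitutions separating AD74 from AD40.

Differing sites — 18:T/A.
That gives 1 mismatch out of 20 aligned sites, so the Hamming distance is 1.

1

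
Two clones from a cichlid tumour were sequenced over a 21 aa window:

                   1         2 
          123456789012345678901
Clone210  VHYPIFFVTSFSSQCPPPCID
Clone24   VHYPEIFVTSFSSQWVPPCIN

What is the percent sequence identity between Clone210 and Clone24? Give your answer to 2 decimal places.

76.19%

Mismatches occur at site 5 (I→E), site 6 (F→I), site 15 (C→W), site 16 (P→V), site 21 (D→N).
16 of the 21 sites match, so the percent identity is 16/21 × 100 = 76.19%.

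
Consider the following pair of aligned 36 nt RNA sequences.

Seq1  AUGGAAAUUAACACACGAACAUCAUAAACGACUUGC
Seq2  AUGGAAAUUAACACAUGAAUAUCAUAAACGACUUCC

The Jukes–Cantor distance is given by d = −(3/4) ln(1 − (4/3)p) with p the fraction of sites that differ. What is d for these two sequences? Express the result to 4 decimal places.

0.0883

Mismatches occur at site 16 (C→U), site 20 (C→U), site 35 (G→C).
p = 3/36 = 0.083333.
d = −0.75 · ln(1 − (4/3)·0.083333) = −0.75 · ln(0.888889) = −0.75 · (-0.117783) = 0.0883.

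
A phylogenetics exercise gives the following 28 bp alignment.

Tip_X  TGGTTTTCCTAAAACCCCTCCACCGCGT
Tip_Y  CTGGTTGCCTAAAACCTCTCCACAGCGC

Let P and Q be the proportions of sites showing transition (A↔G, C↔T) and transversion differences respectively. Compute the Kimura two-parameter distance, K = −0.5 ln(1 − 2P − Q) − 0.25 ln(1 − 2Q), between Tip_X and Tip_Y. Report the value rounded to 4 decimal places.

0.3050

Differing sites — 1:T/C (Ti); 2:G/T (Tv); 4:T/G (Tv); 7:T/G (Tv); 17:C/T (Ti); 24:C/A (Tv); 28:T/C (Ti).
Of the 7 differences, 3 transitions and 4 transversions over 28 sites: P = 3/28 = 0.107143, Q = 4/28 = 0.142857.
d = −0.5·ln(0.642857) − 0.25·ln(0.714286) = −0.5·(-0.441833) − 0.25·(-0.336472) = 0.3050.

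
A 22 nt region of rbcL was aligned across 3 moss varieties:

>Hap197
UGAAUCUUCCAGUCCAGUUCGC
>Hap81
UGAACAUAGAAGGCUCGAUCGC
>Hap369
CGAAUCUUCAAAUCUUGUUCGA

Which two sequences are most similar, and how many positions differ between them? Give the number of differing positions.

6

Pairwise Hamming distances:
  Hap197 vs Hap81: 9
  Hap197 vs Hap369: 6
  Hap81 vs Hap369: 10
The smallest is 6, between Hap197 and Hap369.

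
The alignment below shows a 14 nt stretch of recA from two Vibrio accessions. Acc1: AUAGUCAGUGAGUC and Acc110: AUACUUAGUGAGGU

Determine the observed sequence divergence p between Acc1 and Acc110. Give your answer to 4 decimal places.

0.2857

The sequences differ at positions 4 (G/C), 6 (C/U), 13 (U/G), 14 (C/U).
There are 4 differences over 14 sites, so p = 4/14 = 0.2857.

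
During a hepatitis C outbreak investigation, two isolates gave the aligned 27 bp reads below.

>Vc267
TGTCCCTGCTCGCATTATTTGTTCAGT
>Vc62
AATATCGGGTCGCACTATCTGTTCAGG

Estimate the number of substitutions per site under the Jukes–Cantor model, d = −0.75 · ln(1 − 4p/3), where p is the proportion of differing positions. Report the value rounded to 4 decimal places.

Mismatches occur at site 1 (T/A), site 2 (G/A), site 4 (C/A), site 5 (C/T), site 7 (T/G), site 9 (C/G), site 15 (T/C), site 19 (T/C), site 27 (T/G).
p = 9/27 = 0.333333.
d = −0.75 · ln(1 − (4/3)·0.333333) = −0.75 · ln(0.555556) = −0.75 · (-0.587786) = 0.4408.

0.4408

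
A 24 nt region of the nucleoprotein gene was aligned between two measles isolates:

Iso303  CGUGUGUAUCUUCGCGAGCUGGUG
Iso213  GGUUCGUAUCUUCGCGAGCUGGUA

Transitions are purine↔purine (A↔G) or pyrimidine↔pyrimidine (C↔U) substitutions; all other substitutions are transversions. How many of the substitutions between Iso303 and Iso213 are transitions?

Mismatches occur at site 1 (C↔G, transversion), site 4 (G↔U, transversion), site 5 (U↔C, transition), site 24 (G↔A, transition).
Of the 4 differences, 2 transitions and 2 transversions, so the answer is 2.

2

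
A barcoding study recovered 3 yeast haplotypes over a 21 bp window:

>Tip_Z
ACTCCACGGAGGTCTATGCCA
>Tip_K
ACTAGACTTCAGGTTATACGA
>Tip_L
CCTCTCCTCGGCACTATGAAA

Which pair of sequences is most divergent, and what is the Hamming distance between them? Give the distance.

13

Pairwise Hamming distances:
  Tip_Z vs Tip_K: 10
  Tip_Z vs Tip_L: 10
  Tip_K vs Tip_L: 13
The largest is 13, between Tip_K and Tip_L.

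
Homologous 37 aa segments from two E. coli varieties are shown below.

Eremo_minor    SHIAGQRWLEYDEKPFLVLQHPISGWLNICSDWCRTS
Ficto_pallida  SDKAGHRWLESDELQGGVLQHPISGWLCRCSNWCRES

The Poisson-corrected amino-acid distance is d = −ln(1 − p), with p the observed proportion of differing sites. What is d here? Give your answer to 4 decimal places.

0.3920

Differing sites — 2:H/D; 3:I/K; 6:Q/H; 11:Y/S; 14:K/L; 15:P/Q; 16:F/G; 17:L/G; 28:N/C; 29:I/R; 32:D/N; 36:T/E.
p = 12/37 = 0.324324.
d = −ln(1 − 0.324324) = −ln(0.675676) = 0.3920.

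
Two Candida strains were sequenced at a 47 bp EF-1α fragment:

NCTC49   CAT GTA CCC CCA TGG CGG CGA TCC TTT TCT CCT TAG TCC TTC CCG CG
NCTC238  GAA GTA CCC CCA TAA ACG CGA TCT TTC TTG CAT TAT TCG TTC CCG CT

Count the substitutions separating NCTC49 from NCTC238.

Mismatches occur at site 1 (C→G), site 3 (T→A), site 14 (G→A), site 15 (G→A), site 16 (C→A), site 17 (G→C), site 24 (C→T), site 27 (T→C), site 29 (C→T), site 30 (T→G), site 32 (C→A), site 36 (G→T), site 39 (C→G), site 47 (G→T).
That gives 14 mismatches out of 47 aligned sites, so the Hamming distance is 14.

14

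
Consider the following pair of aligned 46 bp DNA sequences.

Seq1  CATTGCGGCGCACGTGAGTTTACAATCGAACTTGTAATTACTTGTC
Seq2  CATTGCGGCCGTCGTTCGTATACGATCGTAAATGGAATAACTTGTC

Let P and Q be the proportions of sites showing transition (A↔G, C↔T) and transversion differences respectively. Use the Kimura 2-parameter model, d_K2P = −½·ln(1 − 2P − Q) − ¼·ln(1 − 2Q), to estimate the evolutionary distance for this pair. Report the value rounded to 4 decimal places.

0.3287

Differing sites — 10:G/C (Tv); 11:C/G (Tv); 12:A/T (Tv); 16:G/T (Tv); 17:A/C (Tv); 20:T/A (Tv); 24:A/G (Ti); 29:A/T (Tv); 31:C/A (Tv); 32:T/A (Tv); 35:T/G (Tv); 39:T/A (Tv).
Of the 12 differences, 1 transition and 11 transversions over 46 sites: P = 1/46 = 0.021739, Q = 11/46 = 0.239130.
d = −0.5·ln(0.717392) − 0.25·ln(0.521740) = −0.5·(-0.332133) − 0.25·(-0.650586) = 0.3287.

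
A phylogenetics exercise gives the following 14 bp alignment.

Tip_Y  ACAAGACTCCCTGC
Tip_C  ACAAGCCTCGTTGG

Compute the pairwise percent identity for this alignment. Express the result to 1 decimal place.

Mismatches occur at site 6 (A↔C), site 10 (C↔G), site 11 (C↔T), site 14 (C↔G).
10 of the 14 sites match, so the percent identity is 10/14 × 100 = 71.4%.

71.4%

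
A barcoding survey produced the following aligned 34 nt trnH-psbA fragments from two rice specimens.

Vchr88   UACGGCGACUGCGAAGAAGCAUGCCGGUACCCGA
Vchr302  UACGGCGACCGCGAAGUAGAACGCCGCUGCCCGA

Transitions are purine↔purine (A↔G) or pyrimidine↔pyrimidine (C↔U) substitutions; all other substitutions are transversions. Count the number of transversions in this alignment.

The sequences differ at positions 10 (U/C, transition), 17 (A/U, transversion), 20 (C/A, transversion), 22 (U/C, transition), 27 (G/C, transversion), 29 (A/G, transition).
Of the 6 differences, 3 transitions and 3 transversions, so the answer is 3.

3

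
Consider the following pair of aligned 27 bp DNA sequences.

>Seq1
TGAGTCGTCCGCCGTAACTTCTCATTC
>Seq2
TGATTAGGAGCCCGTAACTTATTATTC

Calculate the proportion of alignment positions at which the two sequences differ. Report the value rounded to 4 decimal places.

The sequences differ at positions 4 (G/T), 6 (C/A), 8 (T/G), 9 (C/A), 10 (C/G), 11 (G/C), 21 (C/A), 23 (C/T).
There are 8 differences over 27 sites, so p = 8/27 = 0.2963.

0.2963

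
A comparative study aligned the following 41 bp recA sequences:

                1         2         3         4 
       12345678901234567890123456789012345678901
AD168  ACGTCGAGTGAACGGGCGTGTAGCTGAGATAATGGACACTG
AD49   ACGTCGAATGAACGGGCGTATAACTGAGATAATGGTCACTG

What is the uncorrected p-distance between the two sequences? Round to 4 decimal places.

0.0976

Differing sites — 8:G/A; 20:G/A; 23:G/A; 36:A/T.
There are 4 differences over 41 sites, so p = 4/41 = 0.0976.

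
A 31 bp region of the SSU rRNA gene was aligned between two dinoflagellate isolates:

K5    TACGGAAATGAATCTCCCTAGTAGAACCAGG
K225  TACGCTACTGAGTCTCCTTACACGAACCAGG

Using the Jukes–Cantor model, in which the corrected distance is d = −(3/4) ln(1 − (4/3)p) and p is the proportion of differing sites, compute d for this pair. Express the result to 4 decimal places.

0.3163

Differing sites — 5:G/C; 6:A/T; 8:A/C; 12:A/G; 18:C/T; 21:G/C; 22:T/A; 23:A/C.
p = 8/31 = 0.258065.
d = −0.75 · ln(1 − (4/3)·0.258065) = −0.75 · ln(0.655913) = −0.75 · (-0.421727) = 0.3163.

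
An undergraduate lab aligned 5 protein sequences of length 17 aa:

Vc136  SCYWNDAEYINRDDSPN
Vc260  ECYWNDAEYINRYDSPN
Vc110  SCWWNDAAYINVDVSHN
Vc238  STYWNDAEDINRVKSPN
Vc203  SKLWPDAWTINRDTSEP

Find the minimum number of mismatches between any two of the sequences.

Pairwise Hamming distances:
  Vc136 vs Vc260: 2
  Vc136 vs Vc110: 5
  Vc136 vs Vc238: 4
  Vc136 vs Vc203: 8
  Vc260 vs Vc110: 7
  Vc260 vs Vc238: 5
  Vc260 vs Vc203: 10
  Vc110 vs Vc238: 8
  Vc110 vs Vc203: 9
  Vc238 vs Vc203: 9
The smallest is 2, between Vc136 and Vc260.

2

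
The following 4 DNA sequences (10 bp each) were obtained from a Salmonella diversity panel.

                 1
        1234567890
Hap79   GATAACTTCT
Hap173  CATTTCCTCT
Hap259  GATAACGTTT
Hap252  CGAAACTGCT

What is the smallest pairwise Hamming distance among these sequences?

Pairwise Hamming distances:
  Hap79 vs Hap173: 4
  Hap79 vs Hap259: 2
  Hap79 vs Hap252: 4
  Hap173 vs Hap259: 5
  Hap173 vs Hap252: 6
  Hap259 vs Hap252: 6
The smallest is 2, between Hap79 and Hap259.

2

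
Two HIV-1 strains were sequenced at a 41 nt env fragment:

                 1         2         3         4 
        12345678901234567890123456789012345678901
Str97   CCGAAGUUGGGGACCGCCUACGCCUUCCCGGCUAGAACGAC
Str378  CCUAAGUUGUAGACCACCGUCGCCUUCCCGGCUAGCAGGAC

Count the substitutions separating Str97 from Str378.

The sequences differ at positions 3 (G/U), 10 (G/U), 11 (G/A), 16 (G/A), 19 (U/G), 20 (A/U), 36 (A/C), 38 (C/G).
That gives 8 mismatches out of 41 aligned sites, so the Hamming distance is 8.

8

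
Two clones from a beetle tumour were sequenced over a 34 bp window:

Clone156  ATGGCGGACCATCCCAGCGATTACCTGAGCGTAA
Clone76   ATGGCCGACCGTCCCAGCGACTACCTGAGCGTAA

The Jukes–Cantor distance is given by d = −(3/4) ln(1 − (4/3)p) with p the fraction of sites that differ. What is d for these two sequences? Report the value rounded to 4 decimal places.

Mismatches occur at site 6 (G→C), site 11 (A→G), site 21 (T→C).
p = 3/34 = 0.088235.
d = −0.75 · ln(1 − (4/3)·0.088235) = −0.75 · ln(0.882353) = −0.75 · (-0.125163) = 0.0939.

0.0939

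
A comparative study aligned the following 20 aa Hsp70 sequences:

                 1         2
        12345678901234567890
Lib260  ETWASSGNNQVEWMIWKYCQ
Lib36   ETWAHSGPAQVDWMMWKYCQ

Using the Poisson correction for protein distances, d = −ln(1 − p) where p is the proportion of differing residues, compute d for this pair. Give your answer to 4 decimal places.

The sequences differ at positions 5 (S/H), 8 (N/P), 9 (N/A), 12 (E/D), 15 (I/M).
p = 5/20 = 0.250000.
d = −ln(1 − 0.250000) = −ln(0.750000) = 0.2877.

0.2877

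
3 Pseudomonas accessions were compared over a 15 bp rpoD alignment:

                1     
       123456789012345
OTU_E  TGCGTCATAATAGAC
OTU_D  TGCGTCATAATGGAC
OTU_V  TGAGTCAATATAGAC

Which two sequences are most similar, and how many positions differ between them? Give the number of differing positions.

1

Pairwise Hamming distances:
  OTU_E vs OTU_D: 1
  OTU_E vs OTU_V: 3
  OTU_D vs OTU_V: 4
The smallest is 1, between OTU_E and OTU_D.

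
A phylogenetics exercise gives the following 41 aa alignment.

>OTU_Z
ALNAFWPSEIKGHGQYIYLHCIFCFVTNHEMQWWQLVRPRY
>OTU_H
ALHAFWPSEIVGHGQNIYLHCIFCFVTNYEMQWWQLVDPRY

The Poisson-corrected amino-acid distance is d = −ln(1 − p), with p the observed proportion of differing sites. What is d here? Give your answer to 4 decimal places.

0.1301

The sequences differ at positions 3 (N/H), 11 (K/V), 16 (Y/N), 29 (H/Y), 38 (R/D).
p = 5/41 = 0.121951.
d = −ln(1 − 0.121951) = −ln(0.878049) = 0.1301.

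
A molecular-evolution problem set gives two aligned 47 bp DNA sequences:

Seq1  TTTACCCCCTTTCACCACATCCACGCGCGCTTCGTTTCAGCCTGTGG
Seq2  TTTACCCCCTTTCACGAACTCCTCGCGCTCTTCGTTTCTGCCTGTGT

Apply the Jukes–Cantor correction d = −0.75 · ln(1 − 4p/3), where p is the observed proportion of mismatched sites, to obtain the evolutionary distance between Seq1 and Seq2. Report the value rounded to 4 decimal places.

The sequences differ at positions 16 (C/G), 18 (C/A), 19 (A/C), 23 (A/T), 29 (G/T), 39 (A/T), 47 (G/T).
p = 7/47 = 0.148936.
d = −0.75 · ln(1 − (4/3)·0.148936) = −0.75 · ln(0.801419) = −0.75 · (-0.221371) = 0.1660.

0.1660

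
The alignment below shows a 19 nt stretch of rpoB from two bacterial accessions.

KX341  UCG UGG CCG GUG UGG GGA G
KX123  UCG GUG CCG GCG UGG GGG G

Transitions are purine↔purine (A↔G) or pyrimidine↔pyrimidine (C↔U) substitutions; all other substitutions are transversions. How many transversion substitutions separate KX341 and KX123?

2

Differing sites — 4:U/G (Tv); 5:G/U (Tv); 11:U/C (Ti); 18:A/G (Ti).
Of the 4 differences, 2 transitions and 2 transversions, so the answer is 2.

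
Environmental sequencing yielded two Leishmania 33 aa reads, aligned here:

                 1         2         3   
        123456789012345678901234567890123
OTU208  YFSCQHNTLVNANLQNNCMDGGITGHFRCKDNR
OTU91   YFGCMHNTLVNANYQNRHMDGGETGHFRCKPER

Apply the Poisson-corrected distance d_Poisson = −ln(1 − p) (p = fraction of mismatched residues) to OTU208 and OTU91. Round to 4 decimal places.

0.2776

Differing sites — 3:S/G; 5:Q/M; 14:L/Y; 17:N/R; 18:C/H; 23:I/E; 31:D/P; 32:N/E.
p = 8/33 = 0.242424.
d = −ln(1 − 0.242424) = −ln(0.757576) = 0.2776.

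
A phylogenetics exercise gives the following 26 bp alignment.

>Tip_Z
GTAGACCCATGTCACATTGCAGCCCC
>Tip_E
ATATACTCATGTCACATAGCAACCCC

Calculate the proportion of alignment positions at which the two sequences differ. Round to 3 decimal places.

Differing sites — 1:G/A; 4:G/T; 7:C/T; 18:T/A; 22:G/A.
There are 5 differences over 26 sites, so p = 5/26 = 0.192.

0.192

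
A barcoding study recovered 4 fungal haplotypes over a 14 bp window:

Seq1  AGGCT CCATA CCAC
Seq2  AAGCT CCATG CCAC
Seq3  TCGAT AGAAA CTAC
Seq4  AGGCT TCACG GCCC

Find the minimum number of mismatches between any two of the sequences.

2

Pairwise Hamming distances:
  Seq1 vs Seq2: 2
  Seq1 vs Seq3: 7
  Seq1 vs Seq4: 5
  Seq2 vs Seq3: 8
  Seq2 vs Seq4: 5
  Seq3 vs Seq4: 10
The smallest is 2, between Seq1 and Seq2.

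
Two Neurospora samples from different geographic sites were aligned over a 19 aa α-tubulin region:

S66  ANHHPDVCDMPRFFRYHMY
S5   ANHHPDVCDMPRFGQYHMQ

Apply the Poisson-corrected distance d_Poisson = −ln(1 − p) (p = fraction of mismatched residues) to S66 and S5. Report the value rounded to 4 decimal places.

0.1719

The sequences differ at positions 14 (F/G), 15 (R/Q), 19 (Y/Q).
p = 3/19 = 0.157895.
d = −ln(1 − 0.157895) = −ln(0.842105) = 0.1719.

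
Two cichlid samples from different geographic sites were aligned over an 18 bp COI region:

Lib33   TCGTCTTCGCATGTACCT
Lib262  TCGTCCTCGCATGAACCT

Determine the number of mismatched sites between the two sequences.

2

Differing sites — 6:T/C; 14:T/A.
That gives 2 mismatches out of 18 aligned sites, so the Hamming distance is 2.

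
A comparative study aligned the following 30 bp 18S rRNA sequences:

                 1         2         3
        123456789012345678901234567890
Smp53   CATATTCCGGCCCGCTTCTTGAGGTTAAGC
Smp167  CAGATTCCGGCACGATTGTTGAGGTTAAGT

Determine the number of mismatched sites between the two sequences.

5

Differing sites — 3:T/G; 12:C/A; 15:C/A; 18:C/G; 30:C/T.
That gives 5 mismatches out of 30 aligned sites, so the Hamming distance is 5.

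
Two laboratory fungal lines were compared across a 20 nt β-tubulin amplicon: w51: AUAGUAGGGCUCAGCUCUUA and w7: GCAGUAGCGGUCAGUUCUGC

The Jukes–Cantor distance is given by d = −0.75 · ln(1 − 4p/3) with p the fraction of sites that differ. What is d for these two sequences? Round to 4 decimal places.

0.4715

Differing sites — 1:A/G; 2:U/C; 8:G/C; 10:C/G; 15:C/U; 19:U/G; 20:A/C.
p = 7/20 = 0.350000.
d = −0.75 · ln(1 − (4/3)·0.350000) = −0.75 · ln(0.533333) = −0.75 · (-0.628609) = 0.4715.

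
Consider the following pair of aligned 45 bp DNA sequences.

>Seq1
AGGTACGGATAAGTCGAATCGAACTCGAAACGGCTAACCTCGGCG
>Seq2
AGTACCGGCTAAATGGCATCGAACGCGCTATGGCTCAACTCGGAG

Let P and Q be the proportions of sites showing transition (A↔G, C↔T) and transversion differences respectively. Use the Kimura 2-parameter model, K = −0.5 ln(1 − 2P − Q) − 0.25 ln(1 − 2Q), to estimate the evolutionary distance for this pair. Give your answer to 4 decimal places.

The sequences differ at positions 3 (G/T, transversion), 4 (T/A, transversion), 5 (A/C, transversion), 9 (A/C, transversion), 13 (G/A, transition), 15 (C/G, transversion), 17 (A/C, transversion), 25 (T/G, transversion), 28 (A/C, transversion), 29 (A/T, transversion), 31 (C/T, transition), 36 (A/C, transversion), 38 (C/A, transversion), 44 (C/A, transversion).
Of the 14 differences, 2 transitions and 12 transversions over 45 sites: P = 2/45 = 0.044444, Q = 12/45 = 0.266667.
d = −0.5·ln(0.644445) − 0.25·ln(0.466666) = −0.5·(-0.439366) − 0.25·(-0.762141) = 0.4102.

0.4102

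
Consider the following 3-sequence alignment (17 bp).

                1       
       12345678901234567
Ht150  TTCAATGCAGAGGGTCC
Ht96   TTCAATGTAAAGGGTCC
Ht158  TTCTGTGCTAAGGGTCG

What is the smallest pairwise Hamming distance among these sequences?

Pairwise Hamming distances:
  Ht150 vs Ht96: 2
  Ht150 vs Ht158: 5
  Ht96 vs Ht158: 5
The smallest is 2, between Ht150 and Ht96.

2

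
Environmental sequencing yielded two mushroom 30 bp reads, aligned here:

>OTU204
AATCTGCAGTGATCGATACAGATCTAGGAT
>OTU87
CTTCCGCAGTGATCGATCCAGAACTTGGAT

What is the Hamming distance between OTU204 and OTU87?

The sequences differ at positions 1 (A/C), 2 (A/T), 5 (T/C), 18 (A/C), 23 (T/A), 26 (A/T).
That gives 6 mismatches out of 30 aligned sites, so the Hamming distance is 6.

6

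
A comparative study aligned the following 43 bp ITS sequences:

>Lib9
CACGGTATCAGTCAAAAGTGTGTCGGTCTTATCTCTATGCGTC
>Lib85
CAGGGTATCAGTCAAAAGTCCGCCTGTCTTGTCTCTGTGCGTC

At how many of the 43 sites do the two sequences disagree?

Differing sites — 3:C/G; 20:G/C; 21:T/C; 23:T/C; 25:G/T; 31:A/G; 37:A/G.
That gives 7 mismatches out of 43 aligned sites, so the Hamming distance is 7.

7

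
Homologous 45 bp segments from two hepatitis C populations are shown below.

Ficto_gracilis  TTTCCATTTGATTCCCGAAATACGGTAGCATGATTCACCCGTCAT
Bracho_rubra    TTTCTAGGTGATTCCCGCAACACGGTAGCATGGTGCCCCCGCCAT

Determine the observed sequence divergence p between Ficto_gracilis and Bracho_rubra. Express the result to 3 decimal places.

0.200

The sequences differ at positions 5 (C/T), 7 (T/G), 8 (T/G), 18 (A/C), 21 (T/C), 33 (A/G), 35 (T/G), 37 (A/C), 42 (T/C).
There are 9 differences over 45 sites, so p = 9/45 = 0.200.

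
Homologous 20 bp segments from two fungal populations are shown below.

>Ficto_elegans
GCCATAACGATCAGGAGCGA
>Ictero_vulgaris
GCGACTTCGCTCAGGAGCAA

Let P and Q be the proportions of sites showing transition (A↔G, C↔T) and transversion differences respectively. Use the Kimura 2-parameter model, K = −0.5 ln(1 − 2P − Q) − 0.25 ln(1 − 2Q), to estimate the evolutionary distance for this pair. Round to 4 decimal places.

0.3831

Differing sites — 3:C/G (Tv); 5:T/C (Ti); 6:A/T (Tv); 7:A/T (Tv); 10:A/C (Tv); 19:G/A (Ti).
Of the 6 differences, 2 transitions and 4 transversions over 20 sites: P = 2/20 = 0.100000, Q = 4/20 = 0.200000.
d = −0.5·ln(0.600000) − 0.25·ln(0.600000) = −0.5·(-0.510826) − 0.25·(-0.510826) = 0.3831.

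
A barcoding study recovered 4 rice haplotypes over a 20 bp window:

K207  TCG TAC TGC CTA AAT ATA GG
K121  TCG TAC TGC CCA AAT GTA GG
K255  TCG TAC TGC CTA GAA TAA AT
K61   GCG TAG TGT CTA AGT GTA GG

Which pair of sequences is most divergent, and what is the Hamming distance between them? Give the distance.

Pairwise Hamming distances:
  K207 vs K121: 2
  K207 vs K255: 6
  K207 vs K61: 5
  K121 vs K255: 7
  K121 vs K61: 5
  K255 vs K61: 10
The largest is 10, between K255 and K61.

10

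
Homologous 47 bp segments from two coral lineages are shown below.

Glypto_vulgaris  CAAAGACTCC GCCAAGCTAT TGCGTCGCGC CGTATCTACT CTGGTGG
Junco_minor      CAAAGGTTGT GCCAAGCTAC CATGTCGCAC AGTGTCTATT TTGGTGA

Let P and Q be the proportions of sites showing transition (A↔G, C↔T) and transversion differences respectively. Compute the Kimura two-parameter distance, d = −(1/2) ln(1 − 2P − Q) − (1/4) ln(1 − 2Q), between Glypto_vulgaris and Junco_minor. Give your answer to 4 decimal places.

Mismatches occur at site 6 (A→G, transition), site 7 (C→T, transition), site 9 (C→G, transversion), site 10 (C→T, transition), site 20 (T→C, transition), site 21 (T→C, transition), site 22 (G→A, transition), site 23 (C→T, transition), site 29 (G→A, transition), site 31 (C→A, transversion), site 34 (A→G, transition), site 39 (C→T, transition), site 41 (C→T, transition), site 47 (G→A, transition).
Of the 14 differences, 12 transitions and 2 transversions over 47 sites: P = 12/47 = 0.255319, Q = 2/47 = 0.042553.
d = −0.5·ln(0.446809) − 0.25·ln(0.914894) = −0.5·(-0.805624) − 0.25·(-0.088947) = 0.4250.

0.4250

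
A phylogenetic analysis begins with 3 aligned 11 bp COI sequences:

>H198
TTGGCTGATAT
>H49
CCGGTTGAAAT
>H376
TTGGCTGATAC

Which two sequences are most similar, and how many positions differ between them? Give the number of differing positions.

Pairwise Hamming distances:
  H198 vs H49: 4
  H198 vs H376: 1
  H49 vs H376: 5
The smallest is 1, between H198 and H376.

1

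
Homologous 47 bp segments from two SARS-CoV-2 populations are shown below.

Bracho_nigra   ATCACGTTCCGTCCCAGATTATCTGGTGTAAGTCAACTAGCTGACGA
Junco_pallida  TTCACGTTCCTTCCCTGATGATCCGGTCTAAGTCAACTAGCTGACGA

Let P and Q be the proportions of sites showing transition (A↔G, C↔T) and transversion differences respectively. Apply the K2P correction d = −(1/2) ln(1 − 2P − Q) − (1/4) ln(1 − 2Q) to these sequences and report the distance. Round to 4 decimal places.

The sequences differ at positions 1 (A/T, transversion), 11 (G/T, transversion), 16 (A/T, transversion), 20 (T/G, transversion), 24 (T/C, transition), 28 (G/C, transversion).
Of the 6 differences, 1 transition and 5 transversions over 47 sites: P = 1/47 = 0.021277, Q = 5/47 = 0.106383.
d = −0.5·ln(0.851063) − 0.25·ln(0.787234) = −0.5·(-0.161269) − 0.25·(-0.239230) = 0.1404.

0.1404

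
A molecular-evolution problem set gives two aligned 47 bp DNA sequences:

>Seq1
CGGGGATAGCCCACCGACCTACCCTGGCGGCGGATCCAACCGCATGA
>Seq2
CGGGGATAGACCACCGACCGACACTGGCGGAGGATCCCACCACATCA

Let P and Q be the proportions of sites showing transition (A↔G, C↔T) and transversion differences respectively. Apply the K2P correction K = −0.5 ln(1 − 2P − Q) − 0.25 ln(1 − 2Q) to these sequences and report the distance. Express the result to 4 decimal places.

0.1670

The sequences differ at positions 10 (C/A, transversion), 20 (T/G, transversion), 23 (C/A, transversion), 31 (C/A, transversion), 38 (A/C, transversion), 42 (G/A, transition), 46 (G/C, transversion).
Of the 7 differences, 1 transition and 6 transversions over 47 sites: P = 1/47 = 0.021277, Q = 6/47 = 0.127660.
d = −0.5·ln(0.829786) − 0.25·ln(0.744680) = −0.5·(-0.186587) − 0.25·(-0.294801) = 0.1670.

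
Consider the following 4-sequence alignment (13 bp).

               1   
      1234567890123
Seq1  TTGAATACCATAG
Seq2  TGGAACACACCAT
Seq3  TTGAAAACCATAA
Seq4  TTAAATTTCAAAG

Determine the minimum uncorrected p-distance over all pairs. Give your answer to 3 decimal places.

0.154

Pairwise Hamming distances:
  Seq1 vs Seq2: 6
  Seq1 vs Seq3: 2
  Seq1 vs Seq4: 4
  Seq2 vs Seq3: 6
  Seq2 vs Seq4: 9
  Seq3 vs Seq4: 6
The smallest is 2 mismatches, between Seq1 and Seq3; p = 2/13 = 0.154.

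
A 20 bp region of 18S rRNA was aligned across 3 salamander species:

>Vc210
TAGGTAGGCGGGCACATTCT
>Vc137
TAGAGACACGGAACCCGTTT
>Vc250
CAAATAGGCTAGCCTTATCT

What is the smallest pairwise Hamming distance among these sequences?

9

Pairwise Hamming distances:
  Vc210 vs Vc137: 10
  Vc210 vs Vc250: 9
  Vc137 vs Vc250: 13
The smallest is 9, between Vc210 and Vc250.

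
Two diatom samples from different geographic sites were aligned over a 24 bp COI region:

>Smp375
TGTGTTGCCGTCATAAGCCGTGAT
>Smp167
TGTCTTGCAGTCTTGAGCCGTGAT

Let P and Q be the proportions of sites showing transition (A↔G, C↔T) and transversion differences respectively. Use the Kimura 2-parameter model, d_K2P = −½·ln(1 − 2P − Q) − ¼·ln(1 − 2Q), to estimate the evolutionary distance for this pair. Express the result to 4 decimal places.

Mismatches occur at site 4 (G→C, transversion), site 9 (C→A, transversion), site 13 (A→T, transversion), site 15 (A→G, transition).
Of the 4 differences, 1 transition and 3 transversions over 24 sites: P = 1/24 = 0.041667, Q = 3/24 = 0.125000.
d = −0.5·ln(0.791666) − 0.25·ln(0.750000) = −0.5·(-0.233616) − 0.25·(-0.287682) = 0.1887.

0.1887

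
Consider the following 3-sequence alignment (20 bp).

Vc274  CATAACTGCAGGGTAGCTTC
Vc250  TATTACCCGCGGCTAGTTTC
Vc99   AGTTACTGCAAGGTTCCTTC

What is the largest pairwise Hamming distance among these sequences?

Pairwise Hamming distances:
  Vc274 vs Vc250: 8
  Vc274 vs Vc99: 6
  Vc250 vs Vc99: 11
The largest is 11, between Vc250 and Vc99.

11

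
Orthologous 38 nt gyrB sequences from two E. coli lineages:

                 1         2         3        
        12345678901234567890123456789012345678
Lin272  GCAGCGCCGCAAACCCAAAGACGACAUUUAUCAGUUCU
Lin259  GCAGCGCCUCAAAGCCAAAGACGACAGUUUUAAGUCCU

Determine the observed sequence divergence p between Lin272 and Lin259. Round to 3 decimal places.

0.158

The sequences differ at positions 9 (G/U), 14 (C/G), 27 (U/G), 30 (A/U), 32 (C/A), 36 (U/C).
There are 6 differences over 38 sites, so p = 6/38 = 0.158.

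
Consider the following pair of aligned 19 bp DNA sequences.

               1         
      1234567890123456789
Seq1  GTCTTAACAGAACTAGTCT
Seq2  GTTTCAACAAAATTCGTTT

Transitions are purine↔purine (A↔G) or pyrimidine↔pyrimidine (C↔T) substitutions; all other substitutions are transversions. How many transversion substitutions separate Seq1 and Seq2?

Mismatches occur at site 3 (C→T, transition), site 5 (T→C, transition), site 10 (G→A, transition), site 13 (C→T, transition), site 15 (A→C, transversion), site 18 (C→T, transition).
Of the 6 differences, 5 transitions and 1 transversion, so the answer is 1.

1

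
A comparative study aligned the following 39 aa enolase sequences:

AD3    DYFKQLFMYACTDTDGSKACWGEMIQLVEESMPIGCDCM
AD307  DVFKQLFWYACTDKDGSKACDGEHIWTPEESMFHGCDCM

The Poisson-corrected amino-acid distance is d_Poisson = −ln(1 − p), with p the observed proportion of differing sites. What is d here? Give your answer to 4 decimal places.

0.2963

The sequences differ at positions 2 (Y/V), 8 (M/W), 14 (T/K), 21 (W/D), 24 (M/H), 26 (Q/W), 27 (L/T), 28 (V/P), 33 (P/F), 34 (I/H).
p = 10/39 = 0.256410.
d = −ln(1 − 0.256410) = −ln(0.743590) = 0.2963.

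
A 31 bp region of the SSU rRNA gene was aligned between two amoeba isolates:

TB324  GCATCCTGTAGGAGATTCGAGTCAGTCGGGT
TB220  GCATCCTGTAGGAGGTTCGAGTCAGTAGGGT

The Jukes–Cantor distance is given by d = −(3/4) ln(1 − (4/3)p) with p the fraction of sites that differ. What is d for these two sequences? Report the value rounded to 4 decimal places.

0.0675

The sequences differ at positions 15 (A/G), 27 (C/A).
p = 2/31 = 0.064516.
d = −0.75 · ln(1 − (4/3)·0.064516) = −0.75 · ln(0.913979) = −0.75 · (-0.089948) = 0.0675.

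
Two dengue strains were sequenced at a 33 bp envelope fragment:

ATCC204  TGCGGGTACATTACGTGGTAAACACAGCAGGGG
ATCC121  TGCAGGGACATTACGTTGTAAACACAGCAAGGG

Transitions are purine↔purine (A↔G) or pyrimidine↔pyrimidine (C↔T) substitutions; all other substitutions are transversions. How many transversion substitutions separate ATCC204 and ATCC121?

Differing sites — 4:G/A (Ti); 7:T/G (Tv); 17:G/T (Tv); 30:G/A (Ti).
Of the 4 differences, 2 transitions and 2 transversions, so the answer is 2.

2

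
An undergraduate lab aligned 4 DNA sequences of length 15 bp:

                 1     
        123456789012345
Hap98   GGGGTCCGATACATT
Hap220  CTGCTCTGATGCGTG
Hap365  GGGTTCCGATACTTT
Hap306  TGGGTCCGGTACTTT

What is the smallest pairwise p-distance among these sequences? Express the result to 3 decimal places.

0.133

Pairwise Hamming distances:
  Hap98 vs Hap220: 7
  Hap98 vs Hap365: 2
  Hap98 vs Hap306: 3
  Hap220 vs Hap365: 7
  Hap220 vs Hap306: 8
  Hap365 vs Hap306: 3
The smallest is 2 mismatches, between Hap98 and Hap365; p = 2/15 = 0.133.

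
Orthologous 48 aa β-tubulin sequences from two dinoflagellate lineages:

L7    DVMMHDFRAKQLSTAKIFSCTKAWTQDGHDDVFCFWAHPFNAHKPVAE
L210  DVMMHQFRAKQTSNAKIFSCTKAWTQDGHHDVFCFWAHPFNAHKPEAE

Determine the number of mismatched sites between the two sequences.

5

Differing sites — 6:D/Q; 12:L/T; 14:T/N; 30:D/H; 46:V/E.
That gives 5 mismatches out of 48 aligned sites, so the Hamming distance is 5.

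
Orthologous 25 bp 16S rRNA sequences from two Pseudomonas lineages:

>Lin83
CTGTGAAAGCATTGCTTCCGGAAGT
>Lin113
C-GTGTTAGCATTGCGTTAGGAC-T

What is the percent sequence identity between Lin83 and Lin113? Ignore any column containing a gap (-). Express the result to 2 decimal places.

Excluding the 2 gap columns leaves 23 comparable sites.
Mismatches occur at site 6 (A→T), site 7 (A→T), site 16 (T→G), site 18 (C→T), site 19 (C→A), site 23 (A→C).
17 of the 23 comparable sites match, so the percent identity is 17/23 × 100 = 73.91%.

73.91%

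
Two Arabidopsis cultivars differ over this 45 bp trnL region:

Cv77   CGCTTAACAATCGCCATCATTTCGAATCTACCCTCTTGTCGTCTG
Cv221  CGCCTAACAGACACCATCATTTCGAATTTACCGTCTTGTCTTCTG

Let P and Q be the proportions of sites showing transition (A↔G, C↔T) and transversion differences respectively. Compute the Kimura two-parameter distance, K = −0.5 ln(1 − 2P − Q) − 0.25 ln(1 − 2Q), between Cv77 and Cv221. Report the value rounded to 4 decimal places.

0.1759

The sequences differ at positions 4 (T/C, transition), 10 (A/G, transition), 11 (T/A, transversion), 13 (G/A, transition), 28 (C/T, transition), 33 (C/G, transversion), 41 (G/T, transversion).
Of the 7 differences, 4 transitions and 3 transversions over 45 sites: P = 4/45 = 0.088889, Q = 3/45 = 0.066667.
d = −0.5·ln(0.755555) − 0.25·ln(0.866666) = −0.5·(-0.280303) − 0.25·(-0.143102) = 0.1759.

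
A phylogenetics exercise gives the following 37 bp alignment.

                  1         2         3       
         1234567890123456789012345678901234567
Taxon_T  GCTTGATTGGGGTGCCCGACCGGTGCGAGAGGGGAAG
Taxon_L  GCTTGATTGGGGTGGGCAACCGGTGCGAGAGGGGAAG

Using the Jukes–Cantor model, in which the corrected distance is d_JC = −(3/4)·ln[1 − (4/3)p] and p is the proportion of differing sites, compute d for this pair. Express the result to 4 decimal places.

The sequences differ at positions 15 (C/G), 16 (C/G), 18 (G/A).
p = 3/37 = 0.081081.
d = −0.75 · ln(1 − (4/3)·0.081081) = −0.75 · ln(0.891892) = −0.75 · (-0.114410) = 0.0858.

0.0858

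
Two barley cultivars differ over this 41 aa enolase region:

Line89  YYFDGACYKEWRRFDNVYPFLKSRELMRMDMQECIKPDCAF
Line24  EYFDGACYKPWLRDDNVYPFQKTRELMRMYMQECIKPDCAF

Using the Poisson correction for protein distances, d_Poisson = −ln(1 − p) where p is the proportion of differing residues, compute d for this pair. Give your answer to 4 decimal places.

The sequences differ at positions 1 (Y/E), 10 (E/P), 12 (R/L), 14 (F/D), 21 (L/Q), 23 (S/T), 30 (D/Y).
p = 7/41 = 0.170732.
d = −ln(1 − 0.170732) = −ln(0.829268) = 0.1872.

0.1872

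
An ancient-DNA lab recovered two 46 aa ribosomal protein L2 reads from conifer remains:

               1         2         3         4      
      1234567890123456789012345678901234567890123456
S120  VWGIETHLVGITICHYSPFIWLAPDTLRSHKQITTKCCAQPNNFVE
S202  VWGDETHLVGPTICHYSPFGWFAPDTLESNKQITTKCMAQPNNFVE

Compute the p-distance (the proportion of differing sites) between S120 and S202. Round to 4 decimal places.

Mismatches occur at site 4 (I→D), site 11 (I→P), site 20 (I→G), site 22 (L→F), site 28 (R→E), site 30 (H→N), site 38 (C→M).
There are 7 differences over 46 sites, so p = 7/46 = 0.1522.

0.1522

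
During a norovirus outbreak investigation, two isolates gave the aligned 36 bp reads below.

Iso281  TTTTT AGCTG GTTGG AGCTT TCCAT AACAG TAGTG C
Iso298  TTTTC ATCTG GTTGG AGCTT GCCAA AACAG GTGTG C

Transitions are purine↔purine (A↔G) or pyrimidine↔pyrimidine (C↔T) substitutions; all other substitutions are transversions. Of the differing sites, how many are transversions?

Mismatches occur at site 5 (T↔C, transition), site 7 (G↔T, transversion), site 21 (T↔G, transversion), site 25 (T↔A, transversion), site 31 (T↔G, transversion), site 32 (A↔T, transversion).
Of the 6 differences, 1 transition and 5 transversions, so the answer is 5.

5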